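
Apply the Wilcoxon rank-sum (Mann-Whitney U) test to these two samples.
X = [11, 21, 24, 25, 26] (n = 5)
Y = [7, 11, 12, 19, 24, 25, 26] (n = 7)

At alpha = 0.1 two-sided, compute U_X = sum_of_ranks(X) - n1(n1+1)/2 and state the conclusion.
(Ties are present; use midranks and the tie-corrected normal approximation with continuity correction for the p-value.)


Step 1: Combine and sort all 12 observations; assign midranks.
sorted (value, group): (7,Y), (11,X), (11,Y), (12,Y), (19,Y), (21,X), (24,X), (24,Y), (25,X), (25,Y), (26,X), (26,Y)
ranks: 7->1, 11->2.5, 11->2.5, 12->4, 19->5, 21->6, 24->7.5, 24->7.5, 25->9.5, 25->9.5, 26->11.5, 26->11.5
Step 2: Rank sum for X: R1 = 2.5 + 6 + 7.5 + 9.5 + 11.5 = 37.
Step 3: U_X = R1 - n1(n1+1)/2 = 37 - 5*6/2 = 37 - 15 = 22.
       U_Y = n1*n2 - U_X = 35 - 22 = 13.
Step 4: Ties are present, so use the tie-corrected normal approximation (with continuity correction) for the p-value.
Step 5: p-value = 0.512990; compare to alpha = 0.1. fail to reject H0.

U_X = 22, p = 0.512990, fail to reject H0 at alpha = 0.1.


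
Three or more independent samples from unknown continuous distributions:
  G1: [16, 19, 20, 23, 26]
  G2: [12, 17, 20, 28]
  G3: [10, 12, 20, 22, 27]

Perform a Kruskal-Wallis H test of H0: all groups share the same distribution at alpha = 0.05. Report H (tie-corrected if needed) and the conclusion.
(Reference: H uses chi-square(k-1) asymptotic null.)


Step 1: Combine all N = 14 observations and assign midranks.
sorted (value, group, rank): (10,G3,1), (12,G2,2.5), (12,G3,2.5), (16,G1,4), (17,G2,5), (19,G1,6), (20,G1,8), (20,G2,8), (20,G3,8), (22,G3,10), (23,G1,11), (26,G1,12), (27,G3,13), (28,G2,14)
Step 2: Sum ranks within each group.
R_1 = 41 (n_1 = 5)
R_2 = 29.5 (n_2 = 4)
R_3 = 34.5 (n_3 = 5)
Step 3: H = 12/(N(N+1)) * sum(R_i^2/n_i) - 3(N+1)
     = 12/(14*15) * (41^2/5 + 29.5^2/4 + 34.5^2/5) - 3*15
     = 0.057143 * 791.812 - 45
     = 0.246429.
Step 4: Ties present; correction factor C = 1 - 30/(14^3 - 14) = 0.989011. Corrected H = 0.246429 / 0.989011 = 0.249167.
Step 5: Under H0, H ~ chi^2(2); p-value = 0.882865.
Step 6: alpha = 0.05. fail to reject H0.

H = 0.2492, df = 2, p = 0.882865, fail to reject H0.


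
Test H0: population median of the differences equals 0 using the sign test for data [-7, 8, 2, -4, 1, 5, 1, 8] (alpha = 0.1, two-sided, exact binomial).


Step 1: Discard zero differences. Original n = 8; n_eff = number of nonzero differences = 8.
Nonzero differences (with sign): -7, +8, +2, -4, +1, +5, +1, +8
Step 2: Count signs: positive = 6, negative = 2.
Step 3: Under H0: P(positive) = 0.5, so the number of positives S ~ Bin(8, 0.5).
Step 4: Two-sided exact p-value = sum of Bin(8,0.5) probabilities at or below the observed probability = 0.289062.
Step 5: alpha = 0.1. fail to reject H0.

n_eff = 8, pos = 6, neg = 2, p = 0.289062, fail to reject H0.


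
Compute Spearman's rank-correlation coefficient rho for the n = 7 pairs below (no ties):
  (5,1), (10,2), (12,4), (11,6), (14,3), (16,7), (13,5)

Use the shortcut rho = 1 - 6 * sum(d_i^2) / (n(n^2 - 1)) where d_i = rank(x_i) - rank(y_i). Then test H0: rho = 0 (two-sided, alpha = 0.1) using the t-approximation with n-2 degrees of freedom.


Step 1: Rank x and y separately (midranks; no ties here).
rank(x): 5->1, 10->2, 12->4, 11->3, 14->6, 16->7, 13->5
rank(y): 1->1, 2->2, 4->4, 6->6, 3->3, 7->7, 5->5
Step 2: d_i = R_x(i) - R_y(i); compute d_i^2.
  (1-1)^2=0, (2-2)^2=0, (4-4)^2=0, (3-6)^2=9, (6-3)^2=9, (7-7)^2=0, (5-5)^2=0
sum(d^2) = 18.
Step 3: rho = 1 - 6*18 / (7*(7^2 - 1)) = 1 - 108/336 = 0.678571.
Step 4: Under H0, t = rho * sqrt((n-2)/(1-rho^2)) = 2.0657 ~ t(5).
Step 5: Two-sided p-value from the t-distribution with 5 df = 0.093750.
Step 6: alpha = 0.1. reject H0.

rho = 0.6786, p = 0.093750, reject H0 at alpha = 0.1.


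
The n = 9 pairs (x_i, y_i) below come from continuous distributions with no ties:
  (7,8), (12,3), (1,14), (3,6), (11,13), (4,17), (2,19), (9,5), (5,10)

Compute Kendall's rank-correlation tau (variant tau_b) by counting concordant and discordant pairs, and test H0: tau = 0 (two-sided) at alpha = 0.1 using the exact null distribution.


Step 1: Enumerate the 36 unordered pairs (i,j) with i<j and classify each by sign(x_j-x_i) * sign(y_j-y_i).
  (1,2):dx=+5,dy=-5->D; (1,3):dx=-6,dy=+6->D; (1,4):dx=-4,dy=-2->C; (1,5):dx=+4,dy=+5->C
  (1,6):dx=-3,dy=+9->D; (1,7):dx=-5,dy=+11->D; (1,8):dx=+2,dy=-3->D; (1,9):dx=-2,dy=+2->D
  (2,3):dx=-11,dy=+11->D; (2,4):dx=-9,dy=+3->D; (2,5):dx=-1,dy=+10->D; (2,6):dx=-8,dy=+14->D
  (2,7):dx=-10,dy=+16->D; (2,8):dx=-3,dy=+2->D; (2,9):dx=-7,dy=+7->D; (3,4):dx=+2,dy=-8->D
  (3,5):dx=+10,dy=-1->D; (3,6):dx=+3,dy=+3->C; (3,7):dx=+1,dy=+5->C; (3,8):dx=+8,dy=-9->D
  (3,9):dx=+4,dy=-4->D; (4,5):dx=+8,dy=+7->C; (4,6):dx=+1,dy=+11->C; (4,7):dx=-1,dy=+13->D
  (4,8):dx=+6,dy=-1->D; (4,9):dx=+2,dy=+4->C; (5,6):dx=-7,dy=+4->D; (5,7):dx=-9,dy=+6->D
  (5,8):dx=-2,dy=-8->C; (5,9):dx=-6,dy=-3->C; (6,7):dx=-2,dy=+2->D; (6,8):dx=+5,dy=-12->D
  (6,9):dx=+1,dy=-7->D; (7,8):dx=+7,dy=-14->D; (7,9):dx=+3,dy=-9->D; (8,9):dx=-4,dy=+5->D
Step 2: C = 9, D = 27, total pairs = 36.
Step 3: tau = (C - D)/(n(n-1)/2) = (9 - 27)/36 = -0.500000.
Step 4: Exact two-sided p-value (enumerate n! = 362880 permutations of y under H0): p = 0.075176.
Step 5: alpha = 0.1. reject H0.

tau_b = -0.5000 (C=9, D=27), p = 0.075176, reject H0.


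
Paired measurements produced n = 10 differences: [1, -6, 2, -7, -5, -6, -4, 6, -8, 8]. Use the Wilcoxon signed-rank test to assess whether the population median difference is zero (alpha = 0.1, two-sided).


Step 1: Drop any zero differences (none here) and take |d_i|.
|d| = [1, 6, 2, 7, 5, 6, 4, 6, 8, 8]
Step 2: Midrank |d_i| (ties get averaged ranks).
ranks: |1|->1, |6|->6, |2|->2, |7|->8, |5|->4, |6|->6, |4|->3, |6|->6, |8|->9.5, |8|->9.5
Step 3: Attach original signs; sum ranks with positive sign and with negative sign.
W+ = 1 + 2 + 6 + 9.5 = 18.5
W- = 6 + 8 + 4 + 6 + 3 + 9.5 = 36.5
(Check: W+ + W- = 55 should equal n(n+1)/2 = 55.)
Step 4: Test statistic W = min(W+, W-) = 18.5.
Step 5: Ties in |d|, so use the tie-corrected normal approximation.
        E[W] = n(n+1)/4 = 10*11/4 = 27.5.
        Tie groups: |d|=6 (t=3), |d|=8 (t=2); sum(t^3 - t) = 30.
        Var[W] = n(n+1)(2n+1)/24 - sum(t^3-t)/48 = 2310/24 - 30/48 = 95.625.
        z = (W - E[W]) / sqrt(Var[W]) = (18.5 - 27.5) / 9.7788 = -0.9204.
        Two-sided p = 2*Phi(z) = 0.357386.
Step 6: alpha = 0.1. fail to reject H0.

W+ = 18.5, W- = 36.5, W = min = 18.5, p = 0.357386, fail to reject H0.


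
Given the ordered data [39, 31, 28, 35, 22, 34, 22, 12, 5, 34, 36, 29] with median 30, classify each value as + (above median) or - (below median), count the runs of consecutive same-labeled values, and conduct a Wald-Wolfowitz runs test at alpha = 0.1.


Step 1: Compute median = 30; label A = above, B = below.
Labels in order: AABABABBBAAB  (n_A = 6, n_B = 6)
Step 2: Count runs R = 8.
Step 3: Under H0 (random ordering), E[R] = 2*n_A*n_B/(n_A+n_B) + 1 = 2*6*6/12 + 1 = 7.0000.
        Var[R] = 2*n_A*n_B*(2*n_A*n_B - n_A - n_B) / ((n_A+n_B)^2 * (n_A+n_B-1)) = 4320/1584 = 2.7273.
        SD[R] = 1.6514.
Step 4: Continuity-corrected z = (R - 0.5 - E[R]) / SD[R] = (8 - 0.5 - 7.0000) / 1.6514 = 0.3028.
Step 5: Two-sided p-value via normal approximation = 2*(1 - Phi(|z|)) = 0.762069.
Step 6: alpha = 0.1. fail to reject H0.

R = 8, z = 0.3028, p = 0.762069, fail to reject H0.


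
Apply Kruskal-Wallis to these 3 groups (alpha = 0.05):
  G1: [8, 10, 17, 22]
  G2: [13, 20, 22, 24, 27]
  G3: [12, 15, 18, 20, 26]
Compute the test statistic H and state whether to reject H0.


Step 1: Combine all N = 14 observations and assign midranks.
sorted (value, group, rank): (8,G1,1), (10,G1,2), (12,G3,3), (13,G2,4), (15,G3,5), (17,G1,6), (18,G3,7), (20,G2,8.5), (20,G3,8.5), (22,G1,10.5), (22,G2,10.5), (24,G2,12), (26,G3,13), (27,G2,14)
Step 2: Sum ranks within each group.
R_1 = 19.5 (n_1 = 4)
R_2 = 49 (n_2 = 5)
R_3 = 36.5 (n_3 = 5)
Step 3: H = 12/(N(N+1)) * sum(R_i^2/n_i) - 3(N+1)
     = 12/(14*15) * (19.5^2/4 + 49^2/5 + 36.5^2/5) - 3*15
     = 0.057143 * 841.712 - 45
     = 3.097857.
Step 4: Ties present; correction factor C = 1 - 12/(14^3 - 14) = 0.995604. Corrected H = 3.097857 / 0.995604 = 3.111534.
Step 5: Under H0, H ~ chi^2(2); p-value = 0.211027.
Step 6: alpha = 0.05. fail to reject H0.

H = 3.1115, df = 2, p = 0.211027, fail to reject H0.


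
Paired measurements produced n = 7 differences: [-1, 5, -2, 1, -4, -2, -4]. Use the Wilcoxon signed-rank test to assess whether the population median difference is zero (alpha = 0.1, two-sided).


Step 1: Drop any zero differences (none here) and take |d_i|.
|d| = [1, 5, 2, 1, 4, 2, 4]
Step 2: Midrank |d_i| (ties get averaged ranks).
ranks: |1|->1.5, |5|->7, |2|->3.5, |1|->1.5, |4|->5.5, |2|->3.5, |4|->5.5
Step 3: Attach original signs; sum ranks with positive sign and with negative sign.
W+ = 7 + 1.5 = 8.5
W- = 1.5 + 3.5 + 5.5 + 3.5 + 5.5 = 19.5
(Check: W+ + W- = 28 should equal n(n+1)/2 = 28.)
Step 4: Test statistic W = min(W+, W-) = 8.5.
Step 5: Ties in |d|, so use the tie-corrected normal approximation.
        E[W] = n(n+1)/4 = 7*8/4 = 14.
        Tie groups: |d|=1 (t=2), |d|=2 (t=2), |d|=4 (t=2); sum(t^3 - t) = 18.
        Var[W] = n(n+1)(2n+1)/24 - sum(t^3-t)/48 = 840/24 - 18/48 = 34.625.
        z = (W - E[W]) / sqrt(Var[W]) = (8.5 - 14) / 5.8843 = -0.9347.
        Two-sided p = 2*Phi(z) = 0.349948.
Step 6: alpha = 0.1. fail to reject H0.

W+ = 8.5, W- = 19.5, W = min = 8.5, p = 0.349948, fail to reject H0.


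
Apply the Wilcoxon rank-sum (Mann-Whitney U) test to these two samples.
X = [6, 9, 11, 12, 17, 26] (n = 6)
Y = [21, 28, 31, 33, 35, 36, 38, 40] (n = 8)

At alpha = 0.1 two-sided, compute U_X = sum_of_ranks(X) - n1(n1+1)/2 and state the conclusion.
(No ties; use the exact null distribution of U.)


Step 1: Combine and sort all 14 observations; assign midranks.
sorted (value, group): (6,X), (9,X), (11,X), (12,X), (17,X), (21,Y), (26,X), (28,Y), (31,Y), (33,Y), (35,Y), (36,Y), (38,Y), (40,Y)
ranks: 6->1, 9->2, 11->3, 12->4, 17->5, 21->6, 26->7, 28->8, 31->9, 33->10, 35->11, 36->12, 38->13, 40->14
Step 2: Rank sum for X: R1 = 1 + 2 + 3 + 4 + 5 + 7 = 22.
Step 3: U_X = R1 - n1(n1+1)/2 = 22 - 6*7/2 = 22 - 21 = 1.
       U_Y = n1*n2 - U_X = 48 - 1 = 47.
Step 4: No ties, so the exact null distribution of U (based on enumerating the C(14,6) = 3003 equally likely rank assignments) gives the two-sided p-value.
Step 5: p-value = 0.001332; compare to alpha = 0.1. reject H0.

U_X = 1, p = 0.001332, reject H0 at alpha = 0.1.


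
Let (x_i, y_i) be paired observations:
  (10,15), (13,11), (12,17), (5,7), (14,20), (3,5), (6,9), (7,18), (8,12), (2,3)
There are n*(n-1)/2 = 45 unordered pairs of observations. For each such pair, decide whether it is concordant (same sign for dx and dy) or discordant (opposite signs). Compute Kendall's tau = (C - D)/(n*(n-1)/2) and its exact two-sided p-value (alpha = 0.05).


Step 1: Enumerate the 45 unordered pairs (i,j) with i<j and classify each by sign(x_j-x_i) * sign(y_j-y_i).
  (1,2):dx=+3,dy=-4->D; (1,3):dx=+2,dy=+2->C; (1,4):dx=-5,dy=-8->C; (1,5):dx=+4,dy=+5->C
  (1,6):dx=-7,dy=-10->C; (1,7):dx=-4,dy=-6->C; (1,8):dx=-3,dy=+3->D; (1,9):dx=-2,dy=-3->C
  (1,10):dx=-8,dy=-12->C; (2,3):dx=-1,dy=+6->D; (2,4):dx=-8,dy=-4->C; (2,5):dx=+1,dy=+9->C
  (2,6):dx=-10,dy=-6->C; (2,7):dx=-7,dy=-2->C; (2,8):dx=-6,dy=+7->D; (2,9):dx=-5,dy=+1->D
  (2,10):dx=-11,dy=-8->C; (3,4):dx=-7,dy=-10->C; (3,5):dx=+2,dy=+3->C; (3,6):dx=-9,dy=-12->C
  (3,7):dx=-6,dy=-8->C; (3,8):dx=-5,dy=+1->D; (3,9):dx=-4,dy=-5->C; (3,10):dx=-10,dy=-14->C
  (4,5):dx=+9,dy=+13->C; (4,6):dx=-2,dy=-2->C; (4,7):dx=+1,dy=+2->C; (4,8):dx=+2,dy=+11->C
  (4,9):dx=+3,dy=+5->C; (4,10):dx=-3,dy=-4->C; (5,6):dx=-11,dy=-15->C; (5,7):dx=-8,dy=-11->C
  (5,8):dx=-7,dy=-2->C; (5,9):dx=-6,dy=-8->C; (5,10):dx=-12,dy=-17->C; (6,7):dx=+3,dy=+4->C
  (6,8):dx=+4,dy=+13->C; (6,9):dx=+5,dy=+7->C; (6,10):dx=-1,dy=-2->C; (7,8):dx=+1,dy=+9->C
  (7,9):dx=+2,dy=+3->C; (7,10):dx=-4,dy=-6->C; (8,9):dx=+1,dy=-6->D; (8,10):dx=-5,dy=-15->C
  (9,10):dx=-6,dy=-9->C
Step 2: C = 38, D = 7, total pairs = 45.
Step 3: tau = (C - D)/(n(n-1)/2) = (38 - 7)/45 = 0.688889.
Step 4: Exact two-sided p-value (enumerate n! = 3628800 permutations of y under H0): p = 0.004687.
Step 5: alpha = 0.05. reject H0.

tau_b = 0.6889 (C=38, D=7), p = 0.004687, reject H0.


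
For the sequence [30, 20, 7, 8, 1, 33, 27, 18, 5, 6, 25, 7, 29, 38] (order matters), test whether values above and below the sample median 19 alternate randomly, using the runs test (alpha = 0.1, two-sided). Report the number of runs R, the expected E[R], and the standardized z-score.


Step 1: Compute median = 19; label A = above, B = below.
Labels in order: AABBBAABBBABAA  (n_A = 7, n_B = 7)
Step 2: Count runs R = 7.
Step 3: Under H0 (random ordering), E[R] = 2*n_A*n_B/(n_A+n_B) + 1 = 2*7*7/14 + 1 = 8.0000.
        Var[R] = 2*n_A*n_B*(2*n_A*n_B - n_A - n_B) / ((n_A+n_B)^2 * (n_A+n_B-1)) = 8232/2548 = 3.2308.
        SD[R] = 1.7974.
Step 4: Continuity-corrected z = (R + 0.5 - E[R]) / SD[R] = (7 + 0.5 - 8.0000) / 1.7974 = -0.2782.
Step 5: Two-sided p-value via normal approximation = 2*(1 - Phi(|z|)) = 0.780879.
Step 6: alpha = 0.1. fail to reject H0.

R = 7, z = -0.2782, p = 0.780879, fail to reject H0.


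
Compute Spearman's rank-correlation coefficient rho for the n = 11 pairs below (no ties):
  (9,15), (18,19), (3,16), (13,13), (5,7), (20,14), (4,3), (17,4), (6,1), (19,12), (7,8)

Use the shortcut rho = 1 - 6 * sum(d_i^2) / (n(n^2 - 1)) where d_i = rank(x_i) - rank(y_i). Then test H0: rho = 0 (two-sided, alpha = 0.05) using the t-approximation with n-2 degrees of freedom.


Step 1: Rank x and y separately (midranks; no ties here).
rank(x): 9->6, 18->9, 3->1, 13->7, 5->3, 20->11, 4->2, 17->8, 6->4, 19->10, 7->5
rank(y): 15->9, 19->11, 16->10, 13->7, 7->4, 14->8, 3->2, 4->3, 1->1, 12->6, 8->5
Step 2: d_i = R_x(i) - R_y(i); compute d_i^2.
  (6-9)^2=9, (9-11)^2=4, (1-10)^2=81, (7-7)^2=0, (3-4)^2=1, (11-8)^2=9, (2-2)^2=0, (8-3)^2=25, (4-1)^2=9, (10-6)^2=16, (5-5)^2=0
sum(d^2) = 154.
Step 3: rho = 1 - 6*154 / (11*(11^2 - 1)) = 1 - 924/1320 = 0.300000.
Step 4: Under H0, t = rho * sqrt((n-2)/(1-rho^2)) = 0.9435 ~ t(9).
Step 5: Two-sided p-value from the t-distribution with 9 df = 0.370083.
Step 6: alpha = 0.05. fail to reject H0.

rho = 0.3000, p = 0.370083, fail to reject H0 at alpha = 0.05.


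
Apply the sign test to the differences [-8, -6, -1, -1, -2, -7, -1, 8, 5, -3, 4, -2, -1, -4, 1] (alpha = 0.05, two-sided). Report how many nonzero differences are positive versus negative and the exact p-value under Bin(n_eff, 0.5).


Step 1: Discard zero differences. Original n = 15; n_eff = number of nonzero differences = 15.
Nonzero differences (with sign): -8, -6, -1, -1, -2, -7, -1, +8, +5, -3, +4, -2, -1, -4, +1
Step 2: Count signs: positive = 4, negative = 11.
Step 3: Under H0: P(positive) = 0.5, so the number of positives S ~ Bin(15, 0.5).
Step 4: Two-sided exact p-value = sum of Bin(15,0.5) probabilities at or below the observed probability = 0.118469.
Step 5: alpha = 0.05. fail to reject H0.

n_eff = 15, pos = 4, neg = 11, p = 0.118469, fail to reject H0.


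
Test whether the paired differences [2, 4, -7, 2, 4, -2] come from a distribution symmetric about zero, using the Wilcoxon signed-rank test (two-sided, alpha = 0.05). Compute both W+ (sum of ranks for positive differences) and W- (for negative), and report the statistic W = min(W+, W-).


Step 1: Drop any zero differences (none here) and take |d_i|.
|d| = [2, 4, 7, 2, 4, 2]
Step 2: Midrank |d_i| (ties get averaged ranks).
ranks: |2|->2, |4|->4.5, |7|->6, |2|->2, |4|->4.5, |2|->2
Step 3: Attach original signs; sum ranks with positive sign and with negative sign.
W+ = 2 + 4.5 + 2 + 4.5 = 13
W- = 6 + 2 = 8
(Check: W+ + W- = 21 should equal n(n+1)/2 = 21.)
Step 4: Test statistic W = min(W+, W-) = 8.
Step 5: Ties in |d|, so use the tie-corrected normal approximation.
        E[W] = n(n+1)/4 = 6*7/4 = 10.5.
        Tie groups: |d|=2 (t=3), |d|=4 (t=2); sum(t^3 - t) = 30.
        Var[W] = n(n+1)(2n+1)/24 - sum(t^3-t)/48 = 546/24 - 30/48 = 22.125.
        z = (W - E[W]) / sqrt(Var[W]) = (8 - 10.5) / 4.7037 = -0.5315.
        Two-sided p = 2*Phi(z) = 0.595076.
Step 6: alpha = 0.05. fail to reject H0.

W+ = 13, W- = 8, W = min = 8, p = 0.595076, fail to reject H0.


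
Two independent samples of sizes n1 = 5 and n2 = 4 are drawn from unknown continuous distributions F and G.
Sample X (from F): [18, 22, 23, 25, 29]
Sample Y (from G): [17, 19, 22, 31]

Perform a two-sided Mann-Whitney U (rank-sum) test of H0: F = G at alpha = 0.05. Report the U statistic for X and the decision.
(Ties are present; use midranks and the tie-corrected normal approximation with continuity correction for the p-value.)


Step 1: Combine and sort all 9 observations; assign midranks.
sorted (value, group): (17,Y), (18,X), (19,Y), (22,X), (22,Y), (23,X), (25,X), (29,X), (31,Y)
ranks: 17->1, 18->2, 19->3, 22->4.5, 22->4.5, 23->6, 25->7, 29->8, 31->9
Step 2: Rank sum for X: R1 = 2 + 4.5 + 6 + 7 + 8 = 27.5.
Step 3: U_X = R1 - n1(n1+1)/2 = 27.5 - 5*6/2 = 27.5 - 15 = 12.5.
       U_Y = n1*n2 - U_X = 20 - 12.5 = 7.5.
Step 4: Ties are present, so use the tie-corrected normal approximation (with continuity correction) for the p-value.
Step 5: p-value = 0.622753; compare to alpha = 0.05. fail to reject H0.

U_X = 12.5, p = 0.622753, fail to reject H0 at alpha = 0.05.


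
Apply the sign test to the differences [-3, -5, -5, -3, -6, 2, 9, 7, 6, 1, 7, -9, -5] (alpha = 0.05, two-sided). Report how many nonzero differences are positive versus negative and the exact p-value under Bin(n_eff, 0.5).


Step 1: Discard zero differences. Original n = 13; n_eff = number of nonzero differences = 13.
Nonzero differences (with sign): -3, -5, -5, -3, -6, +2, +9, +7, +6, +1, +7, -9, -5
Step 2: Count signs: positive = 6, negative = 7.
Step 3: Under H0: P(positive) = 0.5, so the number of positives S ~ Bin(13, 0.5).
Step 4: Two-sided exact p-value = sum of Bin(13,0.5) probabilities at or below the observed probability = 1.000000.
Step 5: alpha = 0.05. fail to reject H0.

n_eff = 13, pos = 6, neg = 7, p = 1.000000, fail to reject H0.


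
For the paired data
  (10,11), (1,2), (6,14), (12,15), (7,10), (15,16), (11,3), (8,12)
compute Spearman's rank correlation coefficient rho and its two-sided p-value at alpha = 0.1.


Step 1: Rank x and y separately (midranks; no ties here).
rank(x): 10->5, 1->1, 6->2, 12->7, 7->3, 15->8, 11->6, 8->4
rank(y): 11->4, 2->1, 14->6, 15->7, 10->3, 16->8, 3->2, 12->5
Step 2: d_i = R_x(i) - R_y(i); compute d_i^2.
  (5-4)^2=1, (1-1)^2=0, (2-6)^2=16, (7-7)^2=0, (3-3)^2=0, (8-8)^2=0, (6-2)^2=16, (4-5)^2=1
sum(d^2) = 34.
Step 3: rho = 1 - 6*34 / (8*(8^2 - 1)) = 1 - 204/504 = 0.595238.
Step 4: Under H0, t = rho * sqrt((n-2)/(1-rho^2)) = 1.8145 ~ t(6).
Step 5: Two-sided p-value from the t-distribution with 6 df = 0.119530.
Step 6: alpha = 0.1. fail to reject H0.

rho = 0.5952, p = 0.119530, fail to reject H0 at alpha = 0.1.


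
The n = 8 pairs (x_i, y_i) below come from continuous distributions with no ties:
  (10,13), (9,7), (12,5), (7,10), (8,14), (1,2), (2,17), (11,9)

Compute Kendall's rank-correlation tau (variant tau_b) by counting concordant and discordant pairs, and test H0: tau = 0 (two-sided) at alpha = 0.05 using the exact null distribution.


Step 1: Enumerate the 28 unordered pairs (i,j) with i<j and classify each by sign(x_j-x_i) * sign(y_j-y_i).
  (1,2):dx=-1,dy=-6->C; (1,3):dx=+2,dy=-8->D; (1,4):dx=-3,dy=-3->C; (1,5):dx=-2,dy=+1->D
  (1,6):dx=-9,dy=-11->C; (1,7):dx=-8,dy=+4->D; (1,8):dx=+1,dy=-4->D; (2,3):dx=+3,dy=-2->D
  (2,4):dx=-2,dy=+3->D; (2,5):dx=-1,dy=+7->D; (2,6):dx=-8,dy=-5->C; (2,7):dx=-7,dy=+10->D
  (2,8):dx=+2,dy=+2->C; (3,4):dx=-5,dy=+5->D; (3,5):dx=-4,dy=+9->D; (3,6):dx=-11,dy=-3->C
  (3,7):dx=-10,dy=+12->D; (3,8):dx=-1,dy=+4->D; (4,5):dx=+1,dy=+4->C; (4,6):dx=-6,dy=-8->C
  (4,7):dx=-5,dy=+7->D; (4,8):dx=+4,dy=-1->D; (5,6):dx=-7,dy=-12->C; (5,7):dx=-6,dy=+3->D
  (5,8):dx=+3,dy=-5->D; (6,7):dx=+1,dy=+15->C; (6,8):dx=+10,dy=+7->C; (7,8):dx=+9,dy=-8->D
Step 2: C = 11, D = 17, total pairs = 28.
Step 3: tau = (C - D)/(n(n-1)/2) = (11 - 17)/28 = -0.214286.
Step 4: Exact two-sided p-value (enumerate n! = 40320 permutations of y under H0): p = 0.548413.
Step 5: alpha = 0.05. fail to reject H0.

tau_b = -0.2143 (C=11, D=17), p = 0.548413, fail to reject H0.


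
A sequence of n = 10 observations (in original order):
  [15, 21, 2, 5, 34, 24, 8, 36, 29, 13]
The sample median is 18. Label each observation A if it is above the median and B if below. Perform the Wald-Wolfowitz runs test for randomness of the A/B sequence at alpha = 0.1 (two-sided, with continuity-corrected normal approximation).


Step 1: Compute median = 18; label A = above, B = below.
Labels in order: BABBAABAAB  (n_A = 5, n_B = 5)
Step 2: Count runs R = 7.
Step 3: Under H0 (random ordering), E[R] = 2*n_A*n_B/(n_A+n_B) + 1 = 2*5*5/10 + 1 = 6.0000.
        Var[R] = 2*n_A*n_B*(2*n_A*n_B - n_A - n_B) / ((n_A+n_B)^2 * (n_A+n_B-1)) = 2000/900 = 2.2222.
        SD[R] = 1.4907.
Step 4: Continuity-corrected z = (R - 0.5 - E[R]) / SD[R] = (7 - 0.5 - 6.0000) / 1.4907 = 0.3354.
Step 5: Two-sided p-value via normal approximation = 2*(1 - Phi(|z|)) = 0.737316.
Step 6: alpha = 0.1. fail to reject H0.

R = 7, z = 0.3354, p = 0.737316, fail to reject H0.


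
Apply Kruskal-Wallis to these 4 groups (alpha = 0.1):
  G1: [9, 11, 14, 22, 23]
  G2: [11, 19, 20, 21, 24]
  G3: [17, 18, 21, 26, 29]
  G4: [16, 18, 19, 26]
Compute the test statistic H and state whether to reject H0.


Step 1: Combine all N = 19 observations and assign midranks.
sorted (value, group, rank): (9,G1,1), (11,G1,2.5), (11,G2,2.5), (14,G1,4), (16,G4,5), (17,G3,6), (18,G3,7.5), (18,G4,7.5), (19,G2,9.5), (19,G4,9.5), (20,G2,11), (21,G2,12.5), (21,G3,12.5), (22,G1,14), (23,G1,15), (24,G2,16), (26,G3,17.5), (26,G4,17.5), (29,G3,19)
Step 2: Sum ranks within each group.
R_1 = 36.5 (n_1 = 5)
R_2 = 51.5 (n_2 = 5)
R_3 = 62.5 (n_3 = 5)
R_4 = 39.5 (n_4 = 4)
Step 3: H = 12/(N(N+1)) * sum(R_i^2/n_i) - 3(N+1)
     = 12/(19*20) * (36.5^2/5 + 51.5^2/5 + 62.5^2/5 + 39.5^2/4) - 3*20
     = 0.031579 * 1968.21 - 60
     = 2.154079.
Step 4: Ties present; correction factor C = 1 - 30/(19^3 - 19) = 0.995614. Corrected H = 2.154079 / 0.995614 = 2.163568.
Step 5: Under H0, H ~ chi^2(3); p-value = 0.539160.
Step 6: alpha = 0.1. fail to reject H0.

H = 2.1636, df = 3, p = 0.539160, fail to reject H0.


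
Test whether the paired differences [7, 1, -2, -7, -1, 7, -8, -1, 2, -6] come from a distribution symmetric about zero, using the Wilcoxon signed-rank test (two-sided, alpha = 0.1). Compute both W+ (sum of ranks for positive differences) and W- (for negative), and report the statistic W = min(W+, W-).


Step 1: Drop any zero differences (none here) and take |d_i|.
|d| = [7, 1, 2, 7, 1, 7, 8, 1, 2, 6]
Step 2: Midrank |d_i| (ties get averaged ranks).
ranks: |7|->8, |1|->2, |2|->4.5, |7|->8, |1|->2, |7|->8, |8|->10, |1|->2, |2|->4.5, |6|->6
Step 3: Attach original signs; sum ranks with positive sign and with negative sign.
W+ = 8 + 2 + 8 + 4.5 = 22.5
W- = 4.5 + 8 + 2 + 10 + 2 + 6 = 32.5
(Check: W+ + W- = 55 should equal n(n+1)/2 = 55.)
Step 4: Test statistic W = min(W+, W-) = 22.5.
Step 5: Ties in |d|, so use the tie-corrected normal approximation.
        E[W] = n(n+1)/4 = 10*11/4 = 27.5.
        Tie groups: |d|=1 (t=3), |d|=2 (t=2), |d|=7 (t=3); sum(t^3 - t) = 54.
        Var[W] = n(n+1)(2n+1)/24 - sum(t^3-t)/48 = 2310/24 - 54/48 = 95.125.
        z = (W - E[W]) / sqrt(Var[W]) = (22.5 - 27.5) / 9.7532 = -0.5127.
        Two-sided p = 2*Phi(z) = 0.608195.
Step 6: alpha = 0.1. fail to reject H0.

W+ = 22.5, W- = 32.5, W = min = 22.5, p = 0.608195, fail to reject H0.


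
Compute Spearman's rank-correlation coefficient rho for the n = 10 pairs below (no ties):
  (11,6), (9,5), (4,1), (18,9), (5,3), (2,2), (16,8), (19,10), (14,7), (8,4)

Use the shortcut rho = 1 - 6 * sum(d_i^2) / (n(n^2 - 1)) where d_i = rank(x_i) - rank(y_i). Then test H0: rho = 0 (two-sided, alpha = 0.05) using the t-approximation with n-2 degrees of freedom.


Step 1: Rank x and y separately (midranks; no ties here).
rank(x): 11->6, 9->5, 4->2, 18->9, 5->3, 2->1, 16->8, 19->10, 14->7, 8->4
rank(y): 6->6, 5->5, 1->1, 9->9, 3->3, 2->2, 8->8, 10->10, 7->7, 4->4
Step 2: d_i = R_x(i) - R_y(i); compute d_i^2.
  (6-6)^2=0, (5-5)^2=0, (2-1)^2=1, (9-9)^2=0, (3-3)^2=0, (1-2)^2=1, (8-8)^2=0, (10-10)^2=0, (7-7)^2=0, (4-4)^2=0
sum(d^2) = 2.
Step 3: rho = 1 - 6*2 / (10*(10^2 - 1)) = 1 - 12/990 = 0.987879.
Step 4: Under H0, t = rho * sqrt((n-2)/(1-rho^2)) = 18.0003 ~ t(8).
Step 5: Two-sided p-value from the t-distribution with 8 df = 0.000000.
Step 6: alpha = 0.05. reject H0.

rho = 0.9879, p = 0.000000, reject H0 at alpha = 0.05.


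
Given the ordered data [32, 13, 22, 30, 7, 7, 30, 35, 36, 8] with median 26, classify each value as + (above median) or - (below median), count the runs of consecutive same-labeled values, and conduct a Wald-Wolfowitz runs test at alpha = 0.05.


Step 1: Compute median = 26; label A = above, B = below.
Labels in order: ABBABBAAAB  (n_A = 5, n_B = 5)
Step 2: Count runs R = 6.
Step 3: Under H0 (random ordering), E[R] = 2*n_A*n_B/(n_A+n_B) + 1 = 2*5*5/10 + 1 = 6.0000.
        Var[R] = 2*n_A*n_B*(2*n_A*n_B - n_A - n_B) / ((n_A+n_B)^2 * (n_A+n_B-1)) = 2000/900 = 2.2222.
        SD[R] = 1.4907.
Step 4: R = E[R], so z = 0 with no continuity correction.
Step 5: Two-sided p-value via normal approximation = 2*(1 - Phi(|z|)) = 1.000000.
Step 6: alpha = 0.05. fail to reject H0.

R = 6, z = 0.0000, p = 1.000000, fail to reject H0.


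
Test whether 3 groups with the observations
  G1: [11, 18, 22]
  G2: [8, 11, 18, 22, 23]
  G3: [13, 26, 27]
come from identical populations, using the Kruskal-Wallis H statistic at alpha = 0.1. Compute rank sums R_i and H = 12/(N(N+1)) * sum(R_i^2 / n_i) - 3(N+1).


Step 1: Combine all N = 11 observations and assign midranks.
sorted (value, group, rank): (8,G2,1), (11,G1,2.5), (11,G2,2.5), (13,G3,4), (18,G1,5.5), (18,G2,5.5), (22,G1,7.5), (22,G2,7.5), (23,G2,9), (26,G3,10), (27,G3,11)
Step 2: Sum ranks within each group.
R_1 = 15.5 (n_1 = 3)
R_2 = 25.5 (n_2 = 5)
R_3 = 25 (n_3 = 3)
Step 3: H = 12/(N(N+1)) * sum(R_i^2/n_i) - 3(N+1)
     = 12/(11*12) * (15.5^2/3 + 25.5^2/5 + 25^2/3) - 3*12
     = 0.090909 * 418.467 - 36
     = 2.042424.
Step 4: Ties present; correction factor C = 1 - 18/(11^3 - 11) = 0.986364. Corrected H = 2.042424 / 0.986364 = 2.070661.
Step 5: Under H0, H ~ chi^2(2); p-value = 0.355109.
Step 6: alpha = 0.1. fail to reject H0.

H = 2.0707, df = 2, p = 0.355109, fail to reject H0.


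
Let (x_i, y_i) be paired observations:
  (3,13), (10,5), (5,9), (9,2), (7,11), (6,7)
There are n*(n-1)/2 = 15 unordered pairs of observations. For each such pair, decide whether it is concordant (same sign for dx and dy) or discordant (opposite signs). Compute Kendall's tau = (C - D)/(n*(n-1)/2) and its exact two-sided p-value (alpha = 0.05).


Step 1: Enumerate the 15 unordered pairs (i,j) with i<j and classify each by sign(x_j-x_i) * sign(y_j-y_i).
  (1,2):dx=+7,dy=-8->D; (1,3):dx=+2,dy=-4->D; (1,4):dx=+6,dy=-11->D; (1,5):dx=+4,dy=-2->D
  (1,6):dx=+3,dy=-6->D; (2,3):dx=-5,dy=+4->D; (2,4):dx=-1,dy=-3->C; (2,5):dx=-3,dy=+6->D
  (2,6):dx=-4,dy=+2->D; (3,4):dx=+4,dy=-7->D; (3,5):dx=+2,dy=+2->C; (3,6):dx=+1,dy=-2->D
  (4,5):dx=-2,dy=+9->D; (4,6):dx=-3,dy=+5->D; (5,6):dx=-1,dy=-4->C
Step 2: C = 3, D = 12, total pairs = 15.
Step 3: tau = (C - D)/(n(n-1)/2) = (3 - 12)/15 = -0.600000.
Step 4: Exact two-sided p-value (enumerate n! = 720 permutations of y under H0): p = 0.136111.
Step 5: alpha = 0.05. fail to reject H0.

tau_b = -0.6000 (C=3, D=12), p = 0.136111, fail to reject H0.


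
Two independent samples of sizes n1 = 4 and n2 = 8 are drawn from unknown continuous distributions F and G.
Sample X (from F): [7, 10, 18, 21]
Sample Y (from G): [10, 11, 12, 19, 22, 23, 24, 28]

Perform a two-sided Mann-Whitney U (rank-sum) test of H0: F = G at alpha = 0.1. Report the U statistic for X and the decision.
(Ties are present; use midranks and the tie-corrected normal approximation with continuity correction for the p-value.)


Step 1: Combine and sort all 12 observations; assign midranks.
sorted (value, group): (7,X), (10,X), (10,Y), (11,Y), (12,Y), (18,X), (19,Y), (21,X), (22,Y), (23,Y), (24,Y), (28,Y)
ranks: 7->1, 10->2.5, 10->2.5, 11->4, 12->5, 18->6, 19->7, 21->8, 22->9, 23->10, 24->11, 28->12
Step 2: Rank sum for X: R1 = 1 + 2.5 + 6 + 8 = 17.5.
Step 3: U_X = R1 - n1(n1+1)/2 = 17.5 - 4*5/2 = 17.5 - 10 = 7.5.
       U_Y = n1*n2 - U_X = 32 - 7.5 = 24.5.
Step 4: Ties are present, so use the tie-corrected normal approximation (with continuity correction) for the p-value.
Step 5: p-value = 0.173478; compare to alpha = 0.1. fail to reject H0.

U_X = 7.5, p = 0.173478, fail to reject H0 at alpha = 0.1.


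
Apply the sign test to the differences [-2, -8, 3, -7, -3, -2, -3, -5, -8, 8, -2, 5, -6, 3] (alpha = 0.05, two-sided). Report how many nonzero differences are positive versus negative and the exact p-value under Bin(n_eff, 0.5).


Step 1: Discard zero differences. Original n = 14; n_eff = number of nonzero differences = 14.
Nonzero differences (with sign): -2, -8, +3, -7, -3, -2, -3, -5, -8, +8, -2, +5, -6, +3
Step 2: Count signs: positive = 4, negative = 10.
Step 3: Under H0: P(positive) = 0.5, so the number of positives S ~ Bin(14, 0.5).
Step 4: Two-sided exact p-value = sum of Bin(14,0.5) probabilities at or below the observed probability = 0.179565.
Step 5: alpha = 0.05. fail to reject H0.

n_eff = 14, pos = 4, neg = 10, p = 0.179565, fail to reject H0.


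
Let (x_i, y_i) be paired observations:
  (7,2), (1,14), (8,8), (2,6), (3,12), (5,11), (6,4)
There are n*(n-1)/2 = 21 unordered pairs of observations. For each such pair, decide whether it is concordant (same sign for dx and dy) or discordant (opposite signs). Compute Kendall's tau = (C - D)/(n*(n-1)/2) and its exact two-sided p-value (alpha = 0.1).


Step 1: Enumerate the 21 unordered pairs (i,j) with i<j and classify each by sign(x_j-x_i) * sign(y_j-y_i).
  (1,2):dx=-6,dy=+12->D; (1,3):dx=+1,dy=+6->C; (1,4):dx=-5,dy=+4->D; (1,5):dx=-4,dy=+10->D
  (1,6):dx=-2,dy=+9->D; (1,7):dx=-1,dy=+2->D; (2,3):dx=+7,dy=-6->D; (2,4):dx=+1,dy=-8->D
  (2,5):dx=+2,dy=-2->D; (2,6):dx=+4,dy=-3->D; (2,7):dx=+5,dy=-10->D; (3,4):dx=-6,dy=-2->C
  (3,5):dx=-5,dy=+4->D; (3,6):dx=-3,dy=+3->D; (3,7):dx=-2,dy=-4->C; (4,5):dx=+1,dy=+6->C
  (4,6):dx=+3,dy=+5->C; (4,7):dx=+4,dy=-2->D; (5,6):dx=+2,dy=-1->D; (5,7):dx=+3,dy=-8->D
  (6,7):dx=+1,dy=-7->D
Step 2: C = 5, D = 16, total pairs = 21.
Step 3: tau = (C - D)/(n(n-1)/2) = (5 - 16)/21 = -0.523810.
Step 4: Exact two-sided p-value (enumerate n! = 5040 permutations of y under H0): p = 0.136111.
Step 5: alpha = 0.1. fail to reject H0.

tau_b = -0.5238 (C=5, D=16), p = 0.136111, fail to reject H0.


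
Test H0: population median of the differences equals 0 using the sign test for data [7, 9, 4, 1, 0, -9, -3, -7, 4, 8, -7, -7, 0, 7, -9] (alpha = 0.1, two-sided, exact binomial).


Step 1: Discard zero differences. Original n = 15; n_eff = number of nonzero differences = 13.
Nonzero differences (with sign): +7, +9, +4, +1, -9, -3, -7, +4, +8, -7, -7, +7, -9
Step 2: Count signs: positive = 7, negative = 6.
Step 3: Under H0: P(positive) = 0.5, so the number of positives S ~ Bin(13, 0.5).
Step 4: Two-sided exact p-value = sum of Bin(13,0.5) probabilities at or below the observed probability = 1.000000.
Step 5: alpha = 0.1. fail to reject H0.

n_eff = 13, pos = 7, neg = 6, p = 1.000000, fail to reject H0.


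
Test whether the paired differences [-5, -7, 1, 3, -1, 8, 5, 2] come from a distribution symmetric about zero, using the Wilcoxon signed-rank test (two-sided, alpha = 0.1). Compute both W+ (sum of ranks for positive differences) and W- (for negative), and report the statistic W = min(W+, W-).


Step 1: Drop any zero differences (none here) and take |d_i|.
|d| = [5, 7, 1, 3, 1, 8, 5, 2]
Step 2: Midrank |d_i| (ties get averaged ranks).
ranks: |5|->5.5, |7|->7, |1|->1.5, |3|->4, |1|->1.5, |8|->8, |5|->5.5, |2|->3
Step 3: Attach original signs; sum ranks with positive sign and with negative sign.
W+ = 1.5 + 4 + 8 + 5.5 + 3 = 22
W- = 5.5 + 7 + 1.5 = 14
(Check: W+ + W- = 36 should equal n(n+1)/2 = 36.)
Step 4: Test statistic W = min(W+, W-) = 14.
Step 5: Ties in |d|, so use the tie-corrected normal approximation.
        E[W] = n(n+1)/4 = 8*9/4 = 18.
        Tie groups: |d|=1 (t=2), |d|=5 (t=2); sum(t^3 - t) = 12.
        Var[W] = n(n+1)(2n+1)/24 - sum(t^3-t)/48 = 1224/24 - 12/48 = 50.75.
        z = (W - E[W]) / sqrt(Var[W]) = (14 - 18) / 7.1239 = -0.5615.
        Two-sided p = 2*Phi(z) = 0.574464.
Step 6: alpha = 0.1. fail to reject H0.

W+ = 22, W- = 14, W = min = 14, p = 0.574464, fail to reject H0.


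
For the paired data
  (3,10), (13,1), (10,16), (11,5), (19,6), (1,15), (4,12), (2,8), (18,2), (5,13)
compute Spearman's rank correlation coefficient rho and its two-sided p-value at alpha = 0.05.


Step 1: Rank x and y separately (midranks; no ties here).
rank(x): 3->3, 13->8, 10->6, 11->7, 19->10, 1->1, 4->4, 2->2, 18->9, 5->5
rank(y): 10->6, 1->1, 16->10, 5->3, 6->4, 15->9, 12->7, 8->5, 2->2, 13->8
Step 2: d_i = R_x(i) - R_y(i); compute d_i^2.
  (3-6)^2=9, (8-1)^2=49, (6-10)^2=16, (7-3)^2=16, (10-4)^2=36, (1-9)^2=64, (4-7)^2=9, (2-5)^2=9, (9-2)^2=49, (5-8)^2=9
sum(d^2) = 266.
Step 3: rho = 1 - 6*266 / (10*(10^2 - 1)) = 1 - 1596/990 = -0.612121.
Step 4: Under H0, t = rho * sqrt((n-2)/(1-rho^2)) = -2.1895 ~ t(8).
Step 5: Two-sided p-value from the t-distribution with 8 df = 0.059972.
Step 6: alpha = 0.05. fail to reject H0.

rho = -0.6121, p = 0.059972, fail to reject H0 at alpha = 0.05.


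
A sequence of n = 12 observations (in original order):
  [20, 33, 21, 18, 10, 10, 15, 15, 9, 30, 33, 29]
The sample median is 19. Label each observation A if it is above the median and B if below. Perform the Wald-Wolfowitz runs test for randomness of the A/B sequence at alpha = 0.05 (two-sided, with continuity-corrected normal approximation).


Step 1: Compute median = 19; label A = above, B = below.
Labels in order: AAABBBBBBAAA  (n_A = 6, n_B = 6)
Step 2: Count runs R = 3.
Step 3: Under H0 (random ordering), E[R] = 2*n_A*n_B/(n_A+n_B) + 1 = 2*6*6/12 + 1 = 7.0000.
        Var[R] = 2*n_A*n_B*(2*n_A*n_B - n_A - n_B) / ((n_A+n_B)^2 * (n_A+n_B-1)) = 4320/1584 = 2.7273.
        SD[R] = 1.6514.
Step 4: Continuity-corrected z = (R + 0.5 - E[R]) / SD[R] = (3 + 0.5 - 7.0000) / 1.6514 = -2.1194.
Step 5: Two-sided p-value via normal approximation = 2*(1 - Phi(|z|)) = 0.034060.
Step 6: alpha = 0.05. reject H0.

R = 3, z = -2.1194, p = 0.034060, reject H0.


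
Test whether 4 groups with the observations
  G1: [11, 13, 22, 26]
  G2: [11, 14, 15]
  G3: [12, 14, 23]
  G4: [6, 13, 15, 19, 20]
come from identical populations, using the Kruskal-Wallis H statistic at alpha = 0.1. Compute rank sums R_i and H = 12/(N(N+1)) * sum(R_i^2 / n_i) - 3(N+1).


Step 1: Combine all N = 15 observations and assign midranks.
sorted (value, group, rank): (6,G4,1), (11,G1,2.5), (11,G2,2.5), (12,G3,4), (13,G1,5.5), (13,G4,5.5), (14,G2,7.5), (14,G3,7.5), (15,G2,9.5), (15,G4,9.5), (19,G4,11), (20,G4,12), (22,G1,13), (23,G3,14), (26,G1,15)
Step 2: Sum ranks within each group.
R_1 = 36 (n_1 = 4)
R_2 = 19.5 (n_2 = 3)
R_3 = 25.5 (n_3 = 3)
R_4 = 39 (n_4 = 5)
Step 3: H = 12/(N(N+1)) * sum(R_i^2/n_i) - 3(N+1)
     = 12/(15*16) * (36^2/4 + 19.5^2/3 + 25.5^2/3 + 39^2/5) - 3*16
     = 0.050000 * 971.7 - 48
     = 0.585000.
Step 4: Ties present; correction factor C = 1 - 24/(15^3 - 15) = 0.992857. Corrected H = 0.585000 / 0.992857 = 0.589209.
Step 5: Under H0, H ~ chi^2(3); p-value = 0.898898.
Step 6: alpha = 0.1. fail to reject H0.

H = 0.5892, df = 3, p = 0.898898, fail to reject H0.


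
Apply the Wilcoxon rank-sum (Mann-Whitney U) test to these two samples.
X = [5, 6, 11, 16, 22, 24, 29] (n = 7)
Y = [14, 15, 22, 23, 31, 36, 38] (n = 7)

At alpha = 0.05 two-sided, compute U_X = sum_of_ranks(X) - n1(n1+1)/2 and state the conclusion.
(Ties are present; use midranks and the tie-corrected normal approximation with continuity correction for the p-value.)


Step 1: Combine and sort all 14 observations; assign midranks.
sorted (value, group): (5,X), (6,X), (11,X), (14,Y), (15,Y), (16,X), (22,X), (22,Y), (23,Y), (24,X), (29,X), (31,Y), (36,Y), (38,Y)
ranks: 5->1, 6->2, 11->3, 14->4, 15->5, 16->6, 22->7.5, 22->7.5, 23->9, 24->10, 29->11, 31->12, 36->13, 38->14
Step 2: Rank sum for X: R1 = 1 + 2 + 3 + 6 + 7.5 + 10 + 11 = 40.5.
Step 3: U_X = R1 - n1(n1+1)/2 = 40.5 - 7*8/2 = 40.5 - 28 = 12.5.
       U_Y = n1*n2 - U_X = 49 - 12.5 = 36.5.
Step 4: Ties are present, so use the tie-corrected normal approximation (with continuity correction) for the p-value.
Step 5: p-value = 0.141282; compare to alpha = 0.05. fail to reject H0.

U_X = 12.5, p = 0.141282, fail to reject H0 at alpha = 0.05.


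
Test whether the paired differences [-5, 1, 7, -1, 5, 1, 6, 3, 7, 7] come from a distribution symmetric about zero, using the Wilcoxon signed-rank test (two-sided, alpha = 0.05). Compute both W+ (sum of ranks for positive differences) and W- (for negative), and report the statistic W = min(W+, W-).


Step 1: Drop any zero differences (none here) and take |d_i|.
|d| = [5, 1, 7, 1, 5, 1, 6, 3, 7, 7]
Step 2: Midrank |d_i| (ties get averaged ranks).
ranks: |5|->5.5, |1|->2, |7|->9, |1|->2, |5|->5.5, |1|->2, |6|->7, |3|->4, |7|->9, |7|->9
Step 3: Attach original signs; sum ranks with positive sign and with negative sign.
W+ = 2 + 9 + 5.5 + 2 + 7 + 4 + 9 + 9 = 47.5
W- = 5.5 + 2 = 7.5
(Check: W+ + W- = 55 should equal n(n+1)/2 = 55.)
Step 4: Test statistic W = min(W+, W-) = 7.5.
Step 5: Ties in |d|, so use the tie-corrected normal approximation.
        E[W] = n(n+1)/4 = 10*11/4 = 27.5.
        Tie groups: |d|=1 (t=3), |d|=5 (t=2), |d|=7 (t=3); sum(t^3 - t) = 54.
        Var[W] = n(n+1)(2n+1)/24 - sum(t^3-t)/48 = 2310/24 - 54/48 = 95.125.
        z = (W - E[W]) / sqrt(Var[W]) = (7.5 - 27.5) / 9.7532 = -2.0506.
        Two-sided p = 2*Phi(z) = 0.040305.
Step 6: alpha = 0.05. reject H0.

W+ = 47.5, W- = 7.5, W = min = 7.5, p = 0.040305, reject H0.


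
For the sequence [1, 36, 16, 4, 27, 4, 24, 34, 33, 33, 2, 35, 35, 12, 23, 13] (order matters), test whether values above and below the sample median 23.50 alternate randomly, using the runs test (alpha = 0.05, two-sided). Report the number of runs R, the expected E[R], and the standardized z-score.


Step 1: Compute median = 23.50; label A = above, B = below.
Labels in order: BABBABAAAABAABBB  (n_A = 8, n_B = 8)
Step 2: Count runs R = 9.
Step 3: Under H0 (random ordering), E[R] = 2*n_A*n_B/(n_A+n_B) + 1 = 2*8*8/16 + 1 = 9.0000.
        Var[R] = 2*n_A*n_B*(2*n_A*n_B - n_A - n_B) / ((n_A+n_B)^2 * (n_A+n_B-1)) = 14336/3840 = 3.7333.
        SD[R] = 1.9322.
Step 4: R = E[R], so z = 0 with no continuity correction.
Step 5: Two-sided p-value via normal approximation = 2*(1 - Phi(|z|)) = 1.000000.
Step 6: alpha = 0.05. fail to reject H0.

R = 9, z = 0.0000, p = 1.000000, fail to reject H0.


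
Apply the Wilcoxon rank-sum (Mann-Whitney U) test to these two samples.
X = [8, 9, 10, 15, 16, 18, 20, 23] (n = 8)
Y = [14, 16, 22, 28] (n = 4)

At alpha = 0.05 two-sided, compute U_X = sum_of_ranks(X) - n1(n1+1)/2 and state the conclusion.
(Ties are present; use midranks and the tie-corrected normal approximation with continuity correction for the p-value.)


Step 1: Combine and sort all 12 observations; assign midranks.
sorted (value, group): (8,X), (9,X), (10,X), (14,Y), (15,X), (16,X), (16,Y), (18,X), (20,X), (22,Y), (23,X), (28,Y)
ranks: 8->1, 9->2, 10->3, 14->4, 15->5, 16->6.5, 16->6.5, 18->8, 20->9, 22->10, 23->11, 28->12
Step 2: Rank sum for X: R1 = 1 + 2 + 3 + 5 + 6.5 + 8 + 9 + 11 = 45.5.
Step 3: U_X = R1 - n1(n1+1)/2 = 45.5 - 8*9/2 = 45.5 - 36 = 9.5.
       U_Y = n1*n2 - U_X = 32 - 9.5 = 22.5.
Step 4: Ties are present, so use the tie-corrected normal approximation (with continuity correction) for the p-value.
Step 5: p-value = 0.307332; compare to alpha = 0.05. fail to reject H0.

U_X = 9.5, p = 0.307332, fail to reject H0 at alpha = 0.05.


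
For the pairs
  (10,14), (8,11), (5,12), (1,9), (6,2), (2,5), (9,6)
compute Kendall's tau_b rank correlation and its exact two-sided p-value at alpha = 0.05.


Step 1: Enumerate the 21 unordered pairs (i,j) with i<j and classify each by sign(x_j-x_i) * sign(y_j-y_i).
  (1,2):dx=-2,dy=-3->C; (1,3):dx=-5,dy=-2->C; (1,4):dx=-9,dy=-5->C; (1,5):dx=-4,dy=-12->C
  (1,6):dx=-8,dy=-9->C; (1,7):dx=-1,dy=-8->C; (2,3):dx=-3,dy=+1->D; (2,4):dx=-7,dy=-2->C
  (2,5):dx=-2,dy=-9->C; (2,6):dx=-6,dy=-6->C; (2,7):dx=+1,dy=-5->D; (3,4):dx=-4,dy=-3->C
  (3,5):dx=+1,dy=-10->D; (3,6):dx=-3,dy=-7->C; (3,7):dx=+4,dy=-6->D; (4,5):dx=+5,dy=-7->D
  (4,6):dx=+1,dy=-4->D; (4,7):dx=+8,dy=-3->D; (5,6):dx=-4,dy=+3->D; (5,7):dx=+3,dy=+4->C
  (6,7):dx=+7,dy=+1->C
Step 2: C = 13, D = 8, total pairs = 21.
Step 3: tau = (C - D)/(n(n-1)/2) = (13 - 8)/21 = 0.238095.
Step 4: Exact two-sided p-value (enumerate n! = 5040 permutations of y under H0): p = 0.561905.
Step 5: alpha = 0.05. fail to reject H0.

tau_b = 0.2381 (C=13, D=8), p = 0.561905, fail to reject H0.
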